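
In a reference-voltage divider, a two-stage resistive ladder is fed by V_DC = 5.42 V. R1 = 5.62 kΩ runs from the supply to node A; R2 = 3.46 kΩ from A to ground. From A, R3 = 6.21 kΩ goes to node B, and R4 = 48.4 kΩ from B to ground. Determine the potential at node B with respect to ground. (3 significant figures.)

V_B ≈ 1.76 V

Looking into the second stage from A: R3 + R4 = 54.61 kΩ appears in parallel with R2.
Effective lower resistance at A: R2 ‖ 54.61 = 3.254 kΩ.
So V_A = 5.42 × 0.3667 = 1.987 V.
Stage 2 is unloaded, so V_B = V_A · R4/(R3+R4) = 1.987 × 48.4/54.61 = 1.761 V.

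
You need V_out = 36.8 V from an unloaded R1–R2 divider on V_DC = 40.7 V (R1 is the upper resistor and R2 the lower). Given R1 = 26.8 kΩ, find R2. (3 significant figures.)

R2 ≈ 253 kΩ

V_out/V_DC = R2/(R1+R2) = 0.9042.
Rearranging, R2 = R1·k/(1−k) = 26.8 × 9.436 = 252.9 kΩ.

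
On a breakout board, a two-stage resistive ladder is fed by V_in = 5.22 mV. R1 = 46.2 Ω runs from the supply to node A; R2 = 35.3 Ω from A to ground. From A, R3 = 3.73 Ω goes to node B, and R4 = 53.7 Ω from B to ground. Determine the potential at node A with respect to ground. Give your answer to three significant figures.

V_A ≈ 1.68 mV

The second stage (R3 + R4 = 57.43 Ω) loads node A in parallel with R2.
R2 ‖ (R3+R4) = 21.86 Ω.
V_A = 5.22 × 21.86/(46.2 + 21.86) = 1.677 mV.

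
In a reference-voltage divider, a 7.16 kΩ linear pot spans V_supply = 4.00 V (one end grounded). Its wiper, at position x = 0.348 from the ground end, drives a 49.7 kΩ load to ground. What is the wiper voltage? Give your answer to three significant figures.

V_out ≈ 1.35 V

The pot divides into 4.668 kΩ above the wiper and 2.492 kΩ below.
Lower segment in parallel with the load: 2.492 ‖ 49.7 = 2.373 kΩ.
Then V_out = V_supply · 2.373/(4.668 + 2.373) = 1.348 V.
(Unloaded: V_out = x·V_supply = 1.39 V.)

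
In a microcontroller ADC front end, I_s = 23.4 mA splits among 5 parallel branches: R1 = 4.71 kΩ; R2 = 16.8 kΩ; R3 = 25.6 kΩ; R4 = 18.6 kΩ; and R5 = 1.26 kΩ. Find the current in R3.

I ≈ 0.789 mA

Conductances: ΣG = 1/4.71 + 1/16.8 + 1/25.6 + 1/18.6 + 1/1.26 = 1.158 (1/kΩ).
R3 takes the fraction G_k/ΣG = 0.03906/1.158 = 0.03372, so I = 23.4 × 0.03372 = 0.7891 mA.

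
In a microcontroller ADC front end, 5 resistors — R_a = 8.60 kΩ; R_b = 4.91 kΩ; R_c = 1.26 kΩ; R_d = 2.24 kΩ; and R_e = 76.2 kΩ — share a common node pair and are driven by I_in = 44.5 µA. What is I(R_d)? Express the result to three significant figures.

Total conductance ΣG = 1/8.60 + 1/4.91 + 1/1.26 + 1/2.24 + 1/76.2 = 1.573 (units of 1/kΩ).
R_d takes the fraction G_k/ΣG = 0.4464/1.573 = 0.2838, so I = 44.5 × 0.2838 = 12.63 µA.

I ≈ 12.6 µA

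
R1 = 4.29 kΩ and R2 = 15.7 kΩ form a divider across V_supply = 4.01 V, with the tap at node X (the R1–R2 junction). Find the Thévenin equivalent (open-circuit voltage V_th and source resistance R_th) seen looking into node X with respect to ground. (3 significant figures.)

V_th is the unloaded tap voltage: V_supply · R2/(R1+R2) = 4.01 × 0.7854 = 3.149 V.
With V_supply suppressed (replaced by a short), R_th = R1 ‖ R2 = (4.290 × 15.7)/(4.290 + 15.7) = 3.369 kΩ.

V_th ≈ 3.15 V, R_th ≈ 3.37 kΩ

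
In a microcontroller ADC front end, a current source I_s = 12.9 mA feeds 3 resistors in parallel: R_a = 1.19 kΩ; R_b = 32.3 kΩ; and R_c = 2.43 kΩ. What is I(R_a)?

ΣG = 1/1.19 + 1/32.3 + 1/2.43 = 1.283.
By the current-divider rule, I = I_s · G_k/ΣG = 12.9 × 0.6551 = 8.450 mA.

I ≈ 8.45 mA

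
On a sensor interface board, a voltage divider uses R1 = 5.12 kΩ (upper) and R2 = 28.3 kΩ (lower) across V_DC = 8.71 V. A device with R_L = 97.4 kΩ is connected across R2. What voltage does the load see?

The load sits in parallel with R2, giving an effective lower resistance R2' = R2·R_L/(R2+R_L) = 21.93 kΩ.
Then V_out = V_DC · R2'/(R1 + R2') = 8.71 × 21.93/27.05 = 7.061 V.
(Unloaded it would be 7.38 V; the load pulls it down.)

V_out ≈ 7.06 V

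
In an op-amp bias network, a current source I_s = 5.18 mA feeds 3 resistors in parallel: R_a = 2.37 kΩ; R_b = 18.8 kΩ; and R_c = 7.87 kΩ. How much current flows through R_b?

I ≈ 0.458 mA

ΣG = 1/2.37 + 1/18.8 + 1/7.87 = 0.6022.
Current divider: I(R_b) = I_s · G_k/ΣG = 5.18 × (0.05319/0.6022) = 5.18 × 0.08833 = 0.4575 mA.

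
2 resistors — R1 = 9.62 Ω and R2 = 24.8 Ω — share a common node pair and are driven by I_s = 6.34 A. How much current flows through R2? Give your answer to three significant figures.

I ≈ 1.77 A

For two parallel branches, I_k = I_s · (other R)/(sum of R).
So I = 6.34 × 9.62/34.42 = 1.772 A.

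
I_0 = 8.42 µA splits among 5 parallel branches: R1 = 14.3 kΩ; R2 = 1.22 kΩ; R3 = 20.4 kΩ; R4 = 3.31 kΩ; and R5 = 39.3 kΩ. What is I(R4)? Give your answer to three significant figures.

ΣG = 1/14.3 + 1/1.22 + 1/20.4 + 1/3.31 + 1/39.3 = 1.266.
By the current-divider rule, I = I_0 · G_k/ΣG = 8.42 × 0.2386 = 2.009 µA.

I ≈ 2.01 µA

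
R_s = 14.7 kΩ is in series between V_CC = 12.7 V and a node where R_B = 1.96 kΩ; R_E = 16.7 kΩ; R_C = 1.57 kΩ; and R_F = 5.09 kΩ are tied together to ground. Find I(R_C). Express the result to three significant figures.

I ≈ 0.374 mA

Equivalent of the parallel group: R_p = 0.7125 kΩ.
V_A = 12.7 × 0.7125/15.41 = 0.5871 V.
Branch current I = V_A/R_C = 0.5871/1.57 = 0.3740 mA.
(Equivalently: I_total = 0.8240 mA, then current-divider fraction G_k/ΣG = 0.4538.)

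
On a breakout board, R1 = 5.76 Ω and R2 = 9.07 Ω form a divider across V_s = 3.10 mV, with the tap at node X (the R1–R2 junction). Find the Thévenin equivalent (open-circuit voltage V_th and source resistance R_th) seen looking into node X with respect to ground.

Open-circuit (no load on X): V_th = V_s · R2/(R1 + R2) = 3.10 × 9.07/(5.760 + 9.07) = 1.896 mV.
Looking into X with the source shorted: R_th = R1·R2/(R1+R2) = 5.760 × 9.07/14.83 = 3.523 Ω.

V_th ≈ 1.90 mV, R_th ≈ 3.52 Ω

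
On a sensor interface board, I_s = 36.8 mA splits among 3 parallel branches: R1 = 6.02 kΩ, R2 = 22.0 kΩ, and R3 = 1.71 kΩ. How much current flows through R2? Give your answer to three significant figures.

I ≈ 2.10 mA

Conductances: ΣG = 1/6.02 + 1/22.0 + 1/1.71 = 0.7964 (1/kΩ).
Current divider: I(R2) = I_s · G_k/ΣG = 36.8 × (0.04545/0.7964) = 36.8 × 0.05708 = 2.100 mA.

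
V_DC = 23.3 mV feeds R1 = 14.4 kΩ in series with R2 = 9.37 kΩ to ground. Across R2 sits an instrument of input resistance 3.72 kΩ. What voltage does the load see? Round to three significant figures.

V_out ≈ 3.64 mV

The load sits in parallel with R2, giving an effective lower resistance R2' = R2·R_L/(R2+R_L) = 2.663 kΩ.
Voltage divider with the loaded lower leg: V_out = 23.3 × 2.663/(14.4 + 2.663) = 23.3 × 0.1561 = 3.636 mV.
(Unloaded it would be 9.18 mV; the load pulls it down.)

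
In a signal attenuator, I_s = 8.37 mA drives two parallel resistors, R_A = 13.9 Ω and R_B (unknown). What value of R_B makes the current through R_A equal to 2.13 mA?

In a two-way split, I_A/I_s = R_B/(R_A + R_B).
2.13/8.37 = R_B/(R_A + R_B) → R_B = R_A · (0.2545)/(1 − 0.2545) = 13.9 × 0.3413 = 4.745 Ω.

R_B ≈ 4.74 Ω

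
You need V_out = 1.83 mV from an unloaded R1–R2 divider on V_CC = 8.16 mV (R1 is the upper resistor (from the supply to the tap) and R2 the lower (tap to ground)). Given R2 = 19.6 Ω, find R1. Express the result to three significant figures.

R1 ≈ 67.8 Ω

The divider ratio is R2/(R1+R2) = 1.83/8.16 = 0.2243.
R1 = R2·(1/k − 1) = 19.6 × 3.459 = 67.80 Ω.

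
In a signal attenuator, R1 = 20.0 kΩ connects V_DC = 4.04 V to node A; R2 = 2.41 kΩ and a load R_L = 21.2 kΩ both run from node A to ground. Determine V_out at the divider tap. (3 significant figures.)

First combine the lower leg with the load: R2 ‖ R_L = 2.164 kΩ.
Voltage divider with the loaded lower leg: V_out = 4.04 × 2.164/(20.0 + 2.164) = 4.04 × 0.09764 = 0.3944 V.
(Unloaded it would be 0.434 V; the load pulls it down.)

V_out ≈ 0.394 V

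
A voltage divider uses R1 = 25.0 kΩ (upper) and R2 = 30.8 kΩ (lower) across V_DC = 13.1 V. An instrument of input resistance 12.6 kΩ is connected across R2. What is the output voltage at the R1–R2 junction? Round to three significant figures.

R2 ‖ R_L = (30.8 × 12.6)/(30.8 + 12.6) = 8.942 kΩ.
Then V_out = V_DC · R2'/(R1 + R2') = 13.1 × 8.942/33.94 = 3.451 V.

V_out ≈ 3.45 V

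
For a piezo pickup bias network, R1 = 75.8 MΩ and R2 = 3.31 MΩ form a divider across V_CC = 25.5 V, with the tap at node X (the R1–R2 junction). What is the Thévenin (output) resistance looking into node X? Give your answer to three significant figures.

Looking into X with the source shorted: R_th = R1·R2/(R1+R2) = 75.80 × 3.31/79.11 = 3.172 MΩ.

R_th ≈ 3.17 MΩ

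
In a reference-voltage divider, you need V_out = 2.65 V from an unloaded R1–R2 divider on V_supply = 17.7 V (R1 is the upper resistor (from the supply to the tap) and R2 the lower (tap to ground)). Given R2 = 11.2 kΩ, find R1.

R1 ≈ 63.6 kΩ

Required fraction k = V_out/V_supply = 0.1497.
Rearranging, R1 = R2·(1−k)/k = 11.2 × 5.679 = 63.61 kΩ.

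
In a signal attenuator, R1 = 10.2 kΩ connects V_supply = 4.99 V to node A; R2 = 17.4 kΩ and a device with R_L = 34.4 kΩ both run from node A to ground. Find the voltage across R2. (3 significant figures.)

V_out ≈ 2.65 V

The load sits in parallel with R2, giving an effective lower resistance R2' = R2·R_L/(R2+R_L) = 11.56 kΩ.
Voltage divider with the loaded lower leg: V_out = 4.99 × 11.56/(10.2 + 11.56) = 4.99 × 0.5311 = 2.650 V.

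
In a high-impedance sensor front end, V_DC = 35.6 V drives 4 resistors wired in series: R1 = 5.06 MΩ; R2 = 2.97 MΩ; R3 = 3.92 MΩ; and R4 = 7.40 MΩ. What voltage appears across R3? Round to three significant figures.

V ≈ 7.21 V

Series total: ΣR = 5.06 + 2.97 + 3.92 + 7.40 = 19.35 MΩ.
V = V_DC · R/ΣR = 35.6 × 0.2026 = 7.212 V.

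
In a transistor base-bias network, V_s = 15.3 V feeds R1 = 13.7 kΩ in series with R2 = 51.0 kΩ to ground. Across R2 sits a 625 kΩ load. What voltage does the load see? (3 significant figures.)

First combine the lower leg with the load: R2 ‖ R_L = 47.15 kΩ.
Voltage divider with the loaded lower leg: V_out = 15.3 × 47.15/(13.7 + 47.15) = 15.3 × 0.7749 = 11.86 V.

V_out ≈ 11.9 V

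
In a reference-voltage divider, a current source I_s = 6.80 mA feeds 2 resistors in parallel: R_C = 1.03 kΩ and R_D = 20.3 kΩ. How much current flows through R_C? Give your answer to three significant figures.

I ≈ 6.47 mA

Two-branch current divider: I_k = I_s · R_other/(R_1 + R_2).
I(R_C) = 6.80 × 20.3/(1.03 + 20.3) = 6.80 × 0.9517 = 6.472 mA.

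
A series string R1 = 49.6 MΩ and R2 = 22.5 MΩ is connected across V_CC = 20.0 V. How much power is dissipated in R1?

P ≈ 3.82 µW

ΣR = 72.10 MΩ → I = 20.0/72.10 = 0.2774 µA.
V(R1) = I·R = 13.76 V; P = V·I = 13.76 × 0.2774 = 3.817 µW.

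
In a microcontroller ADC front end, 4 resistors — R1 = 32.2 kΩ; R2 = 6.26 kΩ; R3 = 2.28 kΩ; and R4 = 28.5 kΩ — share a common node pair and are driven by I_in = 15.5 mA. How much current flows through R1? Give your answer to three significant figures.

I ≈ 0.724 mA

Conductances: ΣG = 1/32.2 + 1/6.26 + 1/2.28 + 1/28.5 = 0.6645 (1/kΩ).
Current divider: I(R1) = I_in · G_k/ΣG = 15.5 × (0.03106/0.6645) = 15.5 × 0.04674 = 0.7244 mA.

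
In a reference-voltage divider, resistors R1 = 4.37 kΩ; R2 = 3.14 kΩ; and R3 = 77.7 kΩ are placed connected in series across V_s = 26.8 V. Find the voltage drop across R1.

Series total: ΣR = 4.37 + 3.14 + 77.7 = 85.21 kΩ.
Voltage divider: V = V_s · (4.370 / 85.21) = 26.8 × 0.05129 = 1.374 V.

V ≈ 1.37 V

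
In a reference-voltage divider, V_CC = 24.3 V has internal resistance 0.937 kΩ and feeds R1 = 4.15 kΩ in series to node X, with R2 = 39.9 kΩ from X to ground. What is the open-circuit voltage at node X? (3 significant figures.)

R1' = 0.937 + 4.15 = 5.087 kΩ (source resistance + R1).
V_th is the unloaded tap voltage: V_CC · R2/(R1'+R2) = 24.3 × 0.8869 = 21.55 V.

V_th ≈ 21.6 V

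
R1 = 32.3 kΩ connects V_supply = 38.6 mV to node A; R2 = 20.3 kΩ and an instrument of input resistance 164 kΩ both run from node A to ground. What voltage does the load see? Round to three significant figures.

V_out ≈ 13.8 mV

The load sits in parallel with R2, giving an effective lower resistance R2' = R2·R_L/(R2+R_L) = 18.06 kΩ.
Voltage divider with the loaded lower leg: V_out = 38.6 × 18.06/(32.3 + 18.06) = 38.6 × 0.3587 = 13.84 mV.
(Unloaded it would be 14.9 mV; the load pulls it down.)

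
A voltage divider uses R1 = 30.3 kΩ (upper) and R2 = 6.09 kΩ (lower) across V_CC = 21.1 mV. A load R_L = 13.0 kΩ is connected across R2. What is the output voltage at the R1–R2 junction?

The load sits in parallel with R2, giving an effective lower resistance R2' = R2·R_L/(R2+R_L) = 4.147 kΩ.
Voltage divider with the loaded lower leg: V_out = 21.1 × 4.147/(30.3 + 4.147) = 21.1 × 0.1204 = 2.540 mV.

V_out ≈ 2.54 mV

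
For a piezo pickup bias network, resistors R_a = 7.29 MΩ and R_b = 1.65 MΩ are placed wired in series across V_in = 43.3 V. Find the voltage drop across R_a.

ΣR = 7.29 + 1.65 = 8.940 MΩ.
By the voltage-divider rule, V = 43.3 × 7.290/8.940 = 35.31 V.

V ≈ 35.3 V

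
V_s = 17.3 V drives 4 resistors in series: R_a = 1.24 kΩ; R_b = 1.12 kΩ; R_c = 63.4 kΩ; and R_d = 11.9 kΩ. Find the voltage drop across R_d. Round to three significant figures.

ΣR = 1.24 + 1.12 + 63.4 + 11.9 = 77.66 kΩ.
V = V_s · R/ΣR = 17.3 × 0.1532 = 2.651 V.

V ≈ 2.65 V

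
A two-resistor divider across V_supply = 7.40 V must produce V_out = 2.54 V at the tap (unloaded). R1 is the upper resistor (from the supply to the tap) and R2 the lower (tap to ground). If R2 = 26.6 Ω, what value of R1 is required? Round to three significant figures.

Required fraction k = V_out/V_supply = 0.3432.
R1 = R2·(1/k − 1) = 26.6 × 1.913 = 50.90 Ω.

R1 ≈ 50.9 Ω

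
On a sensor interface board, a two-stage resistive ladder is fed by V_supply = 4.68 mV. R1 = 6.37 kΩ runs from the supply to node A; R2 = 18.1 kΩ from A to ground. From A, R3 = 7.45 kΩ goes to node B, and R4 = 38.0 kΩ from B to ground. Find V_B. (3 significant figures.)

Looking into the second stage from A: R3 + R4 = 45.45 kΩ appears in parallel with R2.
Effective lower resistance at A: R2 ‖ 45.45 = 12.94 kΩ.
So V_A = 4.68 × 0.6702 = 3.137 mV.
V_B = V_A × 0.8361 = 2.622 mV.

V_B ≈ 2.62 mV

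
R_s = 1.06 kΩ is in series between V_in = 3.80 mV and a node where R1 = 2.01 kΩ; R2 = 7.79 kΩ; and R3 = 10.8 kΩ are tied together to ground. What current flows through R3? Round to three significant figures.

I ≈ 0.200 µA

Equivalent of the parallel group: R_p = 1.392 kΩ.
V_A by voltage divider: V_A = 3.80 × 1.392/(1.06 + 1.392) = 2.157 mV.
I(R3) = V_A / R3 = 2.157/10.8 = 0.1997 µA.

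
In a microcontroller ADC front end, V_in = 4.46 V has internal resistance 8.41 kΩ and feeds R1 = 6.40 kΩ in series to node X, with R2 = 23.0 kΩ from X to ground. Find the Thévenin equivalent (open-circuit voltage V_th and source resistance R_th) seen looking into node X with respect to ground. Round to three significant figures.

V_th ≈ 2.71 V, R_th ≈ 9.01 kΩ

R1' = 8.41 + 6.40 = 14.81 kΩ (source resistance + R1).
Open-circuit (no load on X): V_th = V_in · R2/(R1' + R2) = 4.46 × 23.0/(14.81 + 23.0) = 2.713 V.
With V_in suppressed (replaced by a short), R_th = R1' ‖ R2 = (14.81 × 23.0)/(14.81 + 23.0) = 9.009 kΩ.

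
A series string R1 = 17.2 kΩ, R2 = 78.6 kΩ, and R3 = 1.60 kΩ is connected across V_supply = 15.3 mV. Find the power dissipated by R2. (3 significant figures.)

Series current I = V_supply/ΣR = 15.3/97.40 = 0.1571 µA.
P(R2) = I²·R2 = (0.1571)² × 78.6 = 1.939 nW.

P ≈ 1.94 nW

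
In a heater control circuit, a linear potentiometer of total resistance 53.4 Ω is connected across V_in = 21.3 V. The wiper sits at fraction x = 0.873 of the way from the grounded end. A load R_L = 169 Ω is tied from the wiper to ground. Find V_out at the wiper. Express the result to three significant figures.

Lower segment x·R_p = 46.62 Ω; upper segment (1−x)·R_p = 6.782 Ω.
Lower segment in parallel with the load: 46.62 ‖ 169 = 36.54 Ω.
V_out = 21.3 × 36.54/(6.782 + 36.54) = 17.97 V.

V_out ≈ 18.0 V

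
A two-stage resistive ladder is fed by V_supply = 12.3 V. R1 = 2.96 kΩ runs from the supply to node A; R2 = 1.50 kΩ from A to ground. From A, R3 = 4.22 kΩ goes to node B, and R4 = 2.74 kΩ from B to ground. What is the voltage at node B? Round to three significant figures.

Looking into the second stage from A: R3 + R4 = 6.960 kΩ appears in parallel with R2.
R2 ‖ (R3+R4) = 1.234 kΩ.
So V_A = 12.3 × 0.2942 = 3.619 V.
Then the unloaded second divider: V_B = V_A × R4/(R3+R4) = 3.619 × 0.3937 = 1.425 V.

V_B ≈ 1.42 V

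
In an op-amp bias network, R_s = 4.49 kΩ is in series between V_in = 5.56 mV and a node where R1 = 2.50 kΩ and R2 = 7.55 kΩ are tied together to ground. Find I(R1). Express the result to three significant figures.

Combine the parallel branches: R_p = (1/2.50 + 1/7.55)⁻¹ = 1.878 kΩ.
V_A = 5.56 × 1.878/6.368 = 1.640 mV.
Branch current I = V_A/R1 = 1.640/2.50 = 0.6559 µA.

I ≈ 0.656 µA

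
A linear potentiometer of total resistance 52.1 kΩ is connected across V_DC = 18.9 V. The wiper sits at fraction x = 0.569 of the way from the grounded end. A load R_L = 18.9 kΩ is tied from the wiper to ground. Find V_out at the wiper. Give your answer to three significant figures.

Lower segment x·R_p = 29.64 kΩ; upper segment (1−x)·R_p = 22.46 kΩ.
R_L loads the lower segment: effective lower R = 11.54 kΩ.
Then V_out = V_DC · 11.54/(22.46 + 11.54) = 6.416 V.
(Unloaded: V_out = x·V_DC = 10.8 V.)

V_out ≈ 6.42 V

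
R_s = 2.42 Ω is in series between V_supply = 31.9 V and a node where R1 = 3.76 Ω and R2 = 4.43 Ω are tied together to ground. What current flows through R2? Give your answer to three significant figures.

I ≈ 3.29 A

Parallel bank: R_p = 1/(1/3.76 + 1/4.43) = 2.034 Ω.
Node voltage V_A = V_supply · R_p/(R_s + R_p) = 31.9 × 0.4566 = 14.57 V.
I(R2) = V_A / R2 = 14.57/4.43 = 3.288 A.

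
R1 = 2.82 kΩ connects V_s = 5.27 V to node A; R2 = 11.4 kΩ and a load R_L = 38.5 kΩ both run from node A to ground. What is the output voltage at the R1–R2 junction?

The load sits in parallel with R2, giving an effective lower resistance R2' = R2·R_L/(R2+R_L) = 8.796 kΩ.
Voltage divider with the loaded lower leg: V_out = 5.27 × 8.796/(2.82 + 8.796) = 5.27 × 0.7572 = 3.991 V.
(Unloaded it would be 4.22 V; the load pulls it down.)

V_out ≈ 3.99 V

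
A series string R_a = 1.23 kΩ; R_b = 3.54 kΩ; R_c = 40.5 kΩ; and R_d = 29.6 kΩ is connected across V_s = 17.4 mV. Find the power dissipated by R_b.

P ≈ 0.191 nW

Series current I = V_s/ΣR = 17.4/74.87 = 0.2324 µA.
P(R_b) = I²·R_b = (0.2324)² × 3.54 = 0.1912 nW.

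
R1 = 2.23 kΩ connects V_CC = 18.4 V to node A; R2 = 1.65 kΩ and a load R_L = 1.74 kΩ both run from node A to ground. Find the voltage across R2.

The load sits in parallel with R2, giving an effective lower resistance R2' = R2·R_L/(R2+R_L) = 0.8469 kΩ.
Now apply the divider: V_out = 18.4 × 0.2752 = 5.065 V.
(Unloaded it would be 7.82 V; the load pulls it down.)

V_out ≈ 5.06 V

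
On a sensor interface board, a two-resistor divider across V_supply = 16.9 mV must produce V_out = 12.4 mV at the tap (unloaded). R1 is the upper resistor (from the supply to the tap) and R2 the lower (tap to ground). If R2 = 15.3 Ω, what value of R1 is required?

R1 ≈ 5.55 Ω

V_out/V_supply = R2/(R1+R2) = 0.7337.
Rearranging, R1 = R2·(1−k)/k = 15.3 × 0.3629 = 5.552 Ω.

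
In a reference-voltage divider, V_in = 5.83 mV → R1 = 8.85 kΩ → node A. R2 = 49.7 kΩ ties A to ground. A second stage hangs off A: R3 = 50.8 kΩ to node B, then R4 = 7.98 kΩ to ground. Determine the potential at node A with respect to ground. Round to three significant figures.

Looking into the second stage from A: R3 + R4 = 58.78 kΩ appears in parallel with R2.
R2 ‖ (R3+R4) = 26.93 kΩ.
V_A = 5.83 × 26.93/(8.85 + 26.93) = 4.388 mV.

V_A ≈ 4.39 mV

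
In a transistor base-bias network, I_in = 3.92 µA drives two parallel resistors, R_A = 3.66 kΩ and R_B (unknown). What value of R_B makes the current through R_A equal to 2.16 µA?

R_B ≈ 4.49 kΩ

Two-branch current divider: I_A = I_in · R_B/(R_A + R_B).
With f = 0.5510, R_B = R_A · f/(1−f) = 3.66 × 1.227 = 4.492 kΩ.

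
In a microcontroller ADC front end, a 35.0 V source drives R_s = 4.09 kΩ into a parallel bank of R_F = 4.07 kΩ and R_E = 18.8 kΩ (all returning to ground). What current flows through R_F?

I ≈ 3.87 mA

Combine the parallel branches: R_p = (1/4.07 + 1/18.8)⁻¹ = 3.346 kΩ.
V_A = 35.0 × 3.346/7.436 = 15.75 V.
Branch current I = V_A/R_F = 15.75/4.07 = 3.869 mA.
(Equivalently: I_total = 4.707 mA, then current-divider fraction G_k/ΣG = 0.8220.)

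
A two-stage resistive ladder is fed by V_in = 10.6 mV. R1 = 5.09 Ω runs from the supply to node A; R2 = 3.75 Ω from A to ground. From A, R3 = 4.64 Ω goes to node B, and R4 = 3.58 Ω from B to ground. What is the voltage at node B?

V_B ≈ 1.55 mV

Looking into the second stage from A: R3 + R4 = 8.220 Ω appears in parallel with R2.
Effective lower resistance at A: R2 ‖ 8.220 = 2.575 Ω.
So V_A = 10.6 × 0.3360 = 3.561 mV.
Then the unloaded second divider: V_B = V_A × R4/(R3+R4) = 3.561 × 0.4355 = 1.551 mV.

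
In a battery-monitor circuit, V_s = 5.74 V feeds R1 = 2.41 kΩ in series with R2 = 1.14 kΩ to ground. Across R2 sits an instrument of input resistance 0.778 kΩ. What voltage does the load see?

The load sits in parallel with R2, giving an effective lower resistance R2' = R2·R_L/(R2+R_L) = 0.4624 kΩ.
Voltage divider with the loaded lower leg: V_out = 5.74 × 0.4624/(2.41 + 0.4624) = 5.74 × 0.1610 = 0.9241 V.

V_out ≈ 0.924 V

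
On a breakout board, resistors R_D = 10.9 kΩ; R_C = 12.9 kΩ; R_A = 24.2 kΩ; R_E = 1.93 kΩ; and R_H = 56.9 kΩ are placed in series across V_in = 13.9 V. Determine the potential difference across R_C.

V ≈ 1.68 V

ΣR = 10.9 + 12.9 + 24.2 + 1.93 + 56.9 = 106.8 kΩ.
V = V_in · R/ΣR = 13.9 × 0.1208 = 1.678 V.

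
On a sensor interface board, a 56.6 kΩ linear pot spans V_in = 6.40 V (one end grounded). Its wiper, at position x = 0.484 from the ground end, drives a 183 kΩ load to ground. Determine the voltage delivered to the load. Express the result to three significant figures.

V_out ≈ 2.88 V

Split the track: R_lower = x·R_p = 27.39 kΩ, R_upper = (1−x)·R_p = 29.21 kΩ.
(x·R_p) ‖ R_L = 23.83 kΩ.
Loaded-divider output: V_out = 6.40 × 0.4493 = 2.875 V.
(Unloaded: V_out = x·V_in = 3.10 V.)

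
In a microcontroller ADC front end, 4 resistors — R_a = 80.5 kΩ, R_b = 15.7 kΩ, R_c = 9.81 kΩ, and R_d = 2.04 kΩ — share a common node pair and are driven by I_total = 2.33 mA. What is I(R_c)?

Total conductance ΣG = 1/80.5 + 1/15.7 + 1/9.81 + 1/2.04 = 0.6682 (units of 1/kΩ).
Current divider: I(R_c) = I_total · G_k/ΣG = 2.33 × (0.1019/0.6682) = 2.33 × 0.1525 = 0.3554 mA.

I ≈ 0.355 mA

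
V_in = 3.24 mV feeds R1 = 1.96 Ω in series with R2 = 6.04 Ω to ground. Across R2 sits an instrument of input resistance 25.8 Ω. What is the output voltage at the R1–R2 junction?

V_out ≈ 2.31 mV

R2 ‖ R_L = (6.04 × 25.8)/(6.04 + 25.8) = 4.894 Ω.
Now apply the divider: V_out = 3.24 × 0.7140 = 2.314 mV.
(Unloaded it would be 2.45 mV; the load pulls it down.)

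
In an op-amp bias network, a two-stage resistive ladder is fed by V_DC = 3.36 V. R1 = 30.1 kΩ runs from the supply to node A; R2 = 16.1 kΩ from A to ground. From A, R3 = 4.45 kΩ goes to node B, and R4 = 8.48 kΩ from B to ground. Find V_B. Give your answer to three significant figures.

V_B ≈ 0.424 V

Looking into the second stage from A: R3 + R4 = 12.93 kΩ appears in parallel with R2.
Effective lower resistance at A: R2 ‖ 12.93 = 7.171 kΩ.
So V_A = 3.36 × 0.1924 = 0.6465 V.
Stage 2 is unloaded, so V_B = V_A · R4/(R3+R4) = 0.6465 × 8.48/12.93 = 0.4240 V.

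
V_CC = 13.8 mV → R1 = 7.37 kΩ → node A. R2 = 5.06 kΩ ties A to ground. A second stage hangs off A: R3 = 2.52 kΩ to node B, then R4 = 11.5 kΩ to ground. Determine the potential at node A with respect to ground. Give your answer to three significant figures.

Looking into the second stage from A: R3 + R4 = 14.02 kΩ appears in parallel with R2.
R2 ‖ (R3+R4) = 3.718 kΩ.
V_A = 13.8 × 3.718/(7.37 + 3.718) = 4.627 mV.

V_A ≈ 4.63 mV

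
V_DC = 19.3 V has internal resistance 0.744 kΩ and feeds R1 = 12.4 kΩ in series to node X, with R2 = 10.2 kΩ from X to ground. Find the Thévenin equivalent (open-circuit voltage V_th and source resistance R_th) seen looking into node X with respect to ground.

V_th ≈ 8.43 V, R_th ≈ 5.74 kΩ

R1' = 0.744 + 12.4 = 13.14 kΩ (source resistance + R1).
With X open, the divider is unloaded: V_th = 19.3 × 10.2/23.34 = 8.433 V.
Zeroing V_DC shorts the top of R1' to ground, so R_th = R1' ‖ R2 = 5.743 kΩ.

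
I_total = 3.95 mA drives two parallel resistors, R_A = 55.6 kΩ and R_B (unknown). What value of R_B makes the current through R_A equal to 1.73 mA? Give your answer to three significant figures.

R_B ≈ 43.3 kΩ

In a two-way split, I_A/I_total = R_B/(R_A + R_B).
1.73/3.95 = R_B/(R_A + R_B) → R_B = R_A · (0.4380)/(1 − 0.4380) = 55.6 × 0.7793 = 43.33 kΩ.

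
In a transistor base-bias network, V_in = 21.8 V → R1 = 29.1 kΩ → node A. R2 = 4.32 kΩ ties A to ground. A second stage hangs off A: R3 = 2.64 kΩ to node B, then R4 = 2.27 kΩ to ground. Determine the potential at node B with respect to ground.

V_B ≈ 0.738 V

Node A sees R2 in parallel with the series input of stage 2, R3 + R4 = 4.910 kΩ.
Effective lower resistance at A: R2 ‖ 4.910 = 2.298 kΩ.
First divider: V_A = V_in · 2.298/(29.1 + 2.298) = 1.596 V.
Stage 2 is unloaded, so V_B = V_A · R4/(R3+R4) = 1.596 × 2.27/4.910 = 0.7377 V.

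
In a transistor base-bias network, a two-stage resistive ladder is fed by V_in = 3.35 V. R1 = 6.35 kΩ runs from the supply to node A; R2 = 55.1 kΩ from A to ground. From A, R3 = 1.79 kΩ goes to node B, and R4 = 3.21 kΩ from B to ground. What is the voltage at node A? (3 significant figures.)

Node A sees R2 in parallel with the series input of stage 2, R3 + R4 = 5.000 kΩ.
Effective lower resistance at A: R2 ‖ 5.000 = 4.584 kΩ.
So V_A = 3.35 × 0.4192 = 1.404 V.

V_A ≈ 1.40 V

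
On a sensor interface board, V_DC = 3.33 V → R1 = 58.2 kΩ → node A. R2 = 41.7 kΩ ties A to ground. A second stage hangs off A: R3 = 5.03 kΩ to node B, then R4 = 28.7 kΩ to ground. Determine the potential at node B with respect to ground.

Looking into the second stage from A: R3 + R4 = 33.73 kΩ appears in parallel with R2.
Effective lower resistance at A: R2 ‖ 33.73 = 18.65 kΩ.
So V_A = 3.33 × 0.2427 = 0.8080 V.
Then the unloaded second divider: V_B = V_A × R4/(R3+R4) = 0.8080 × 0.8509 = 0.6875 V.

V_B ≈ 0.688 V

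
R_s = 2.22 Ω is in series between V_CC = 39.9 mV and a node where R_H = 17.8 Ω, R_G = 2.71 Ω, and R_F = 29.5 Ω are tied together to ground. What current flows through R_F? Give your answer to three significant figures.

I ≈ 0.670 mA

Combine the parallel branches: R_p = (1/17.8 + 1/2.71 + 1/29.5)⁻¹ = 2.178 Ω.
V_A by voltage divider: V_A = 39.9 × 2.178/(2.22 + 2.178) = 19.76 mV.
Branch current I = V_A/R_F = 19.76/29.5 = 0.6699 mA.
(Equivalently: I_total = 9.072 mA, then current-divider fraction G_k/ΣG = 0.07384.)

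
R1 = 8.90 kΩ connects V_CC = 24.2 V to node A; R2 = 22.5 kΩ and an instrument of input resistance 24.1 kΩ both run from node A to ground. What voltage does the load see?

First combine the lower leg with the load: R2 ‖ R_L = 11.64 kΩ.
Voltage divider with the loaded lower leg: V_out = 24.2 × 11.64/(8.90 + 11.64) = 24.2 × 0.5666 = 13.71 V.

V_out ≈ 13.7 V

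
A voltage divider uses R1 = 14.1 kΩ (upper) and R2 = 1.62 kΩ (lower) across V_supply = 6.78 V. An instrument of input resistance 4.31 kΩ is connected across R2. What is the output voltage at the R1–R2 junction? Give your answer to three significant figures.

The load sits in parallel with R2, giving an effective lower resistance R2' = R2·R_L/(R2+R_L) = 1.177 kΩ.
Voltage divider with the loaded lower leg: V_out = 6.78 × 1.177/(14.1 + 1.177) = 6.78 × 0.07707 = 0.5225 V.

V_out ≈ 0.523 V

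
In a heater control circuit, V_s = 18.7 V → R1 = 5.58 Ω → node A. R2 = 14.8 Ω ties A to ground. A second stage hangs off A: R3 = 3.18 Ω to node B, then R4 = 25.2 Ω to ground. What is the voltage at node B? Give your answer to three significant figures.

Node A sees R2 in parallel with the series input of stage 2, R3 + R4 = 28.38 Ω.
R2 ‖ (R3+R4) = 9.727 Ω.
V_A = 18.7 × 9.727/(5.58 + 9.727) = 11.88 V.
V_B = V_A × 0.8879 = 10.55 V.

V_B ≈ 10.6 V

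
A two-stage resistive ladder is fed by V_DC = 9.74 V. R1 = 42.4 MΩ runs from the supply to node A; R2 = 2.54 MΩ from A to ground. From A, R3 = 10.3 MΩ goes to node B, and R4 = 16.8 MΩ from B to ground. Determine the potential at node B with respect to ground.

V_B ≈ 0.314 V

Node A sees R2 in parallel with the series input of stage 2, R3 + R4 = 27.10 MΩ.
Effective lower resistance at A: R2 ‖ 27.10 = 2.322 MΩ.
First divider: V_A = V_DC · 2.322/(42.4 + 2.322) = 0.5058 V.
Then the unloaded second divider: V_B = V_A × R4/(R3+R4) = 0.5058 × 0.6199 = 0.3135 V.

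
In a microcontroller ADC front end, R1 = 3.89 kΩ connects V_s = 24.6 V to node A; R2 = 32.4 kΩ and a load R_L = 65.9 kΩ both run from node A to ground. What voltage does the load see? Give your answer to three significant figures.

First combine the lower leg with the load: R2 ‖ R_L = 21.72 kΩ.
Then V_out = V_s · R2'/(R1 + R2') = 24.6 × 21.72/25.61 = 20.86 V.
(Unloaded it would be 22.0 V; the load pulls it down.)

V_out ≈ 20.9 V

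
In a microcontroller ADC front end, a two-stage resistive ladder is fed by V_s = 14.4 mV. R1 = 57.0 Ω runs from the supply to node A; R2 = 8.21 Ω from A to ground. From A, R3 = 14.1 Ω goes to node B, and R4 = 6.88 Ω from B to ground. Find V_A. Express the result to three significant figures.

V_A ≈ 1.35 mV

Node A sees R2 in parallel with the series input of stage 2, R3 + R4 = 20.98 Ω.
R2 ‖ (R3+R4) = 5.901 Ω.
First divider: V_A = V_s · 5.901/(57.0 + 5.901) = 1.351 mV.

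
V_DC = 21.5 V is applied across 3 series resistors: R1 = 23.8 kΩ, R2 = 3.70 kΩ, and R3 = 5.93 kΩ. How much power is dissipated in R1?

P ≈ 9.84 mW

The common current is I = 21.5/33.43 = 0.6431 mA.
P(R1) = I²·R1 = (0.6431)² × 23.8 = 9.844 mW.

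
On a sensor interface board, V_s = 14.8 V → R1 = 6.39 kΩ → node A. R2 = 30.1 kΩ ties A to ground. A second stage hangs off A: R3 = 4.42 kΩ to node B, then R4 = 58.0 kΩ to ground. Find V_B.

V_B ≈ 10.5 V

The second stage (R3 + R4 = 62.42 kΩ) loads node A in parallel with R2.
Effective lower resistance at A: R2 ‖ 62.42 = 20.31 kΩ.
V_A = 14.8 × 20.31/(6.39 + 20.31) = 11.26 V.
V_B = V_A × 0.9292 = 10.46 V.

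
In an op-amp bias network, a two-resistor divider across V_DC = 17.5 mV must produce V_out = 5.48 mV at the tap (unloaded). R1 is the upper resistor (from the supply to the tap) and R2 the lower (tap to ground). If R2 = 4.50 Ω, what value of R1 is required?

R1 ≈ 9.87 Ω

V_out/V_DC = R2/(R1+R2) = 0.3131.
Rearranging, R1 = R2·(1−k)/k = 4.50 × 2.193 = 9.870 Ω.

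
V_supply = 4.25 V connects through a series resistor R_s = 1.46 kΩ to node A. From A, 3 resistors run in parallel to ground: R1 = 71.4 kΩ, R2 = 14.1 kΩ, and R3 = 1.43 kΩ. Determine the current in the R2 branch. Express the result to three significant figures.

I ≈ 0.141 mA

Equivalent of the parallel group: R_p = 1.275 kΩ.
Node voltage V_A = V_supply · R_p/(R_s + R_p) = 4.25 × 0.4662 = 1.981 V.
Branch current I = V_A/R2 = 1.981/14.1 = 0.1405 mA.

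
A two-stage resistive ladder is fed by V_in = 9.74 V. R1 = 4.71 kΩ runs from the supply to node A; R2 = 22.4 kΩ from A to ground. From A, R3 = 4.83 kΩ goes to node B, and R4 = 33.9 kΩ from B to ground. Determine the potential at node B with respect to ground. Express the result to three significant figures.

V_B ≈ 6.40 V

Looking into the second stage from A: R3 + R4 = 38.73 kΩ appears in parallel with R2.
Effective lower resistance at A: R2 ‖ 38.73 = 14.19 kΩ.
First divider: V_A = V_in · 14.19/(4.71 + 14.19) = 7.313 V.
V_B = V_A × 0.8753 = 6.401 V.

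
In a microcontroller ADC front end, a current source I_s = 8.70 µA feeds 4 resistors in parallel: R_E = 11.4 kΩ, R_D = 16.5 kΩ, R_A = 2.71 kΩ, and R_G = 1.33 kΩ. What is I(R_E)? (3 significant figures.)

Conductances: ΣG = 1/11.4 + 1/16.5 + 1/2.71 + 1/1.33 = 1.269 (1/kΩ).
Current divider: I(R_E) = I_s · G_k/ΣG = 8.70 × (0.08772/1.269) = 8.70 × 0.06911 = 0.6013 µA.

I ≈ 0.601 µA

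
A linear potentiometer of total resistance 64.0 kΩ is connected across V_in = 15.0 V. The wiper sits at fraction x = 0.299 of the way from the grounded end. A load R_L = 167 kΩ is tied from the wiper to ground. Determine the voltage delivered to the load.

The pot divides into 44.86 kΩ above the wiper and 19.14 kΩ below.
Lower segment in parallel with the load: 19.14 ‖ 167 = 17.17 kΩ.
Loaded-divider output: V_out = 15.0 × 0.2768 = 4.152 V.

V_out ≈ 4.15 V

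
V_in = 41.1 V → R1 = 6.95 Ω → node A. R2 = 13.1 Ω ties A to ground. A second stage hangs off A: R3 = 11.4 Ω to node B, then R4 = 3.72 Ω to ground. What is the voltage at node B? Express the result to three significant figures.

The second stage (R3 + R4 = 15.12 Ω) loads node A in parallel with R2.
R2 ‖ (R3+R4) = 7.019 Ω.
V_A = 41.1 × 7.019/(6.95 + 7.019) = 20.65 V.
Then the unloaded second divider: V_B = V_A × R4/(R3+R4) = 20.65 × 0.2460 = 5.081 V.

V_B ≈ 5.08 V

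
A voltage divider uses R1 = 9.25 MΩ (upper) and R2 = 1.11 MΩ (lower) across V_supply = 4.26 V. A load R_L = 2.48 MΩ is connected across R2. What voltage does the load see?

V_out ≈ 0.326 V

The load sits in parallel with R2, giving an effective lower resistance R2' = R2·R_L/(R2+R_L) = 0.7668 MΩ.
Now apply the divider: V_out = 4.26 × 0.07655 = 0.3261 V.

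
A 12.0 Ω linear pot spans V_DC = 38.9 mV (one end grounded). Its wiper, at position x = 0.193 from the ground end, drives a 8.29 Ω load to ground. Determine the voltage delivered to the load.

The pot divides into 9.684 Ω above the wiper and 2.316 Ω below.
R_L loads the lower segment: effective lower R = 1.810 Ω.
Loaded-divider output: V_out = 38.9 × 0.1575 = 6.126 mV.

V_out ≈ 6.13 mV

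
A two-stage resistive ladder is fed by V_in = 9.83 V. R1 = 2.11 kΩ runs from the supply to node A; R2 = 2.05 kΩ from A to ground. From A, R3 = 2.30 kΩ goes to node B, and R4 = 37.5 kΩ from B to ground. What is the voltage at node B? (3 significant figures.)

The second stage (R3 + R4 = 39.80 kΩ) loads node A in parallel with R2.
Effective lower resistance at A: R2 ‖ 39.80 = 1.950 kΩ.
First divider: V_A = V_in · 1.950/(2.11 + 1.950) = 4.721 V.
Stage 2 is unloaded, so V_B = V_A · R4/(R3+R4) = 4.721 × 37.5/39.80 = 4.448 V.

V_B ≈ 4.45 V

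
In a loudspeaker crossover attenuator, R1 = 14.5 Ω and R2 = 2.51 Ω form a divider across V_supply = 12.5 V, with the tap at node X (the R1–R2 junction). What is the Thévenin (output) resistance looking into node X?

R_th ≈ 2.14 Ω

Looking into X with the source shorted: R_th = R1·R2/(R1+R2) = 14.50 × 2.51/17.01 = 2.140 Ω.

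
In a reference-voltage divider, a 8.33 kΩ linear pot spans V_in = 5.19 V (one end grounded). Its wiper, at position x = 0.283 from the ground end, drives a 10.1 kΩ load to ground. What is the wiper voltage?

V_out ≈ 1.26 V

Lower segment x·R_p = 2.357 kΩ; upper segment (1−x)·R_p = 5.973 kΩ.
(x·R_p) ‖ R_L = 1.911 kΩ.
Then V_out = V_in · 1.911/(5.973 + 1.911) = 1.258 V.
(Unloaded: V_out = x·V_in = 1.47 V.)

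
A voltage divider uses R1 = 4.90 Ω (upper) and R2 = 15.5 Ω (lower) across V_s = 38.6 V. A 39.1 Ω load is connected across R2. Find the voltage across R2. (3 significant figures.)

R2 ‖ R_L = (15.5 × 39.1)/(15.5 + 39.1) = 11.10 Ω.
Now apply the divider: V_out = 38.6 × 0.6937 = 26.78 V.

V_out ≈ 26.8 V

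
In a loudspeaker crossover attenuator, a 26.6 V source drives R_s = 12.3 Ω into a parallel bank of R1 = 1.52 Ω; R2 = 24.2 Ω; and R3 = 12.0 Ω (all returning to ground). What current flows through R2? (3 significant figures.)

Parallel bank: R_p = 1/(1/1.52 + 1/24.2 + 1/12.0) = 1.278 Ω.
V_A by voltage divider: V_A = 26.6 × 1.278/(12.3 + 1.278) = 2.503 V.
I(R2) = V_A / R2 = 2.503/24.2 = 0.1034 A.

I ≈ 0.103 A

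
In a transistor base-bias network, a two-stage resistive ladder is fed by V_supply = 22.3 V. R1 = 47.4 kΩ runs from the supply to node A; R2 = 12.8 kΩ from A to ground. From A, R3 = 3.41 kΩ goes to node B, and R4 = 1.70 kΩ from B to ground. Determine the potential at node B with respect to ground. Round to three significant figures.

V_B ≈ 0.531 V

Node A sees R2 in parallel with the series input of stage 2, R3 + R4 = 5.110 kΩ.
R2 ‖ (R3+R4) = 3.652 kΩ.
V_A = 22.3 × 3.652/(47.4 + 3.652) = 1.595 V.
Stage 2 is unloaded, so V_B = V_A · R4/(R3+R4) = 1.595 × 1.70/5.110 = 0.5307 V.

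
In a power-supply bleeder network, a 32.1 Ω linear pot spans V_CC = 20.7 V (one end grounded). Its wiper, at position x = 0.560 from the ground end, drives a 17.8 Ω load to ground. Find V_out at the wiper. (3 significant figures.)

V_out ≈ 8.03 V

Lower segment x·R_p = 17.98 Ω; upper segment (1−x)·R_p = 14.12 Ω.
R_L loads the lower segment: effective lower R = 8.944 Ω.
Loaded-divider output: V_out = 20.7 × 0.3877 = 8.026 V.
(Unloaded: V_out = x·V_CC = 11.6 V.)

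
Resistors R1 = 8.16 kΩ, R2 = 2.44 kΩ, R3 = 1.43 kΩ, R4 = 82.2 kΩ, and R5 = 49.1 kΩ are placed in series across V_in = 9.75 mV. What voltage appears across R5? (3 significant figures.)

Series total: ΣR = 8.16 + 2.44 + 1.43 + 82.2 + 49.1 = 143.3 kΩ.
By the voltage-divider rule, V = 9.75 × 49.10/143.3 = 3.340 mV.

V ≈ 3.34 mV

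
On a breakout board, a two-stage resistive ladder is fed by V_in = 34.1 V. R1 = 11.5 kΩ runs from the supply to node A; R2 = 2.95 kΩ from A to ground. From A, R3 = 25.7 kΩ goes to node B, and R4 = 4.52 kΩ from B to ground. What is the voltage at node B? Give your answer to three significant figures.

The second stage (R3 + R4 = 30.22 kΩ) loads node A in parallel with R2.
Effective lower resistance at A: R2 ‖ 30.22 = 2.688 kΩ.
So V_A = 34.1 × 0.1894 = 6.460 V.
Stage 2 is unloaded, so V_B = V_A · R4/(R3+R4) = 6.460 × 4.52/30.22 = 0.9662 V.

V_B ≈ 0.966 V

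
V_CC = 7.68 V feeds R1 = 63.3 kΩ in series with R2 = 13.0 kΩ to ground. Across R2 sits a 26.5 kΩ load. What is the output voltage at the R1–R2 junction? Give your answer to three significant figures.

V_out ≈ 0.930 V

First combine the lower leg with the load: R2 ‖ R_L = 8.722 kΩ.
Then V_out = V_CC · R2'/(R1 + R2') = 7.68 × 8.722/72.02 = 0.9300 V.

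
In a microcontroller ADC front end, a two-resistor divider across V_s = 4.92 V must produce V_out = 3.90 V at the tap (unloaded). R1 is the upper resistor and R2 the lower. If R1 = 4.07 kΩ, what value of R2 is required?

Required fraction k = V_out/V_s = 0.7927.
Rearranging, R2 = R1·k/(1−k) = 4.07 × 3.824 = 15.56 kΩ.

R2 ≈ 15.6 kΩ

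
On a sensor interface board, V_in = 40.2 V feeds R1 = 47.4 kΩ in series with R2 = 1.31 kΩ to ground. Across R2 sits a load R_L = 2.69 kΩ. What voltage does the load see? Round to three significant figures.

R2 ‖ R_L = (1.31 × 2.69)/(1.31 + 2.69) = 0.8810 kΩ.
Then V_out = V_in · R2'/(R1 + R2') = 40.2 × 0.8810/48.28 = 0.7335 V.
(Unloaded it would be 1.08 V; the load pulls it down.)

V_out ≈ 0.734 V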